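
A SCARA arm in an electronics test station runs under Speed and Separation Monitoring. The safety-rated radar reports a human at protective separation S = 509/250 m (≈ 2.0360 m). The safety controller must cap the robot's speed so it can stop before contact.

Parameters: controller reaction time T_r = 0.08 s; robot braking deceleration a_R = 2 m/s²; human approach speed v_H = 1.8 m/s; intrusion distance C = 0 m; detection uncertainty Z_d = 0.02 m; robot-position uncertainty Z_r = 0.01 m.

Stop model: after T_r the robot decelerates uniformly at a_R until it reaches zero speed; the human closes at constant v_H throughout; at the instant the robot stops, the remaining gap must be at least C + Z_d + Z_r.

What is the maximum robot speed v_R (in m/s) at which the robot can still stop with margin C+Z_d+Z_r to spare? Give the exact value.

quadratic (1/4)·v² + (49/50)·v + (-931/500) = 0
  disc = (49/50)² − 4·(1/4)·(-931/500) = 1764/625 ; √disc = 42/25
  v_R = (−(49/50) + 42/25) / (2·(1/4)) = 7/5 m/s
check:
braking lasts T_s = (7/5)/2 = 0.7000 s
robot covers v_R·T_r = 1.4000·0.0800 = 0.1120 m before braking
robot under decel: 1.4000²/(2·2.0000) = 0.4900 m
human closes 1.8000·0.7800 = 1.4040 m
margins: 0.0000+0.0200+0.0100 = 0.0300 m
sum ≈ 0.1120+0.4900+1.4040+0.0300 ≈ 2.0360 m = S ✓

v_R_max = 7/5 m/s = 1.4000 m/s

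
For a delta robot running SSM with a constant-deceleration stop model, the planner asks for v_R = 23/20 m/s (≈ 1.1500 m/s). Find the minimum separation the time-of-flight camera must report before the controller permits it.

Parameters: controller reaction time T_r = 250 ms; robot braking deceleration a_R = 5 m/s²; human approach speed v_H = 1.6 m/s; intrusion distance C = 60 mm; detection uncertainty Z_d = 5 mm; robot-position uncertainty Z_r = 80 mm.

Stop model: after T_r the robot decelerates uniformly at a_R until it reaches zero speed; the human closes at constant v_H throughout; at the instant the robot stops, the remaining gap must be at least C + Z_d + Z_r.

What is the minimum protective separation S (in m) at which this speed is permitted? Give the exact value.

stop time T_s = (23/20)/5 = 0.2300 s
reaction-phase robot travel = 1.1500·0.2500 = 0.2875 m
robot covers 1.1500·0.2300 − ½·5.0000·0.2300² = 0.1323 m while stopping
human closes 1.6000·0.4800 = 0.7680 m
residual clearance needed = 0.0600+0.0050+0.0800 = 0.1450 m
S_min ≈ 0.2875+0.1323+0.7680+0.1450  ⇒  S_min = 5331/4000 m

S_min = 5331/4000 m = 1.3328 m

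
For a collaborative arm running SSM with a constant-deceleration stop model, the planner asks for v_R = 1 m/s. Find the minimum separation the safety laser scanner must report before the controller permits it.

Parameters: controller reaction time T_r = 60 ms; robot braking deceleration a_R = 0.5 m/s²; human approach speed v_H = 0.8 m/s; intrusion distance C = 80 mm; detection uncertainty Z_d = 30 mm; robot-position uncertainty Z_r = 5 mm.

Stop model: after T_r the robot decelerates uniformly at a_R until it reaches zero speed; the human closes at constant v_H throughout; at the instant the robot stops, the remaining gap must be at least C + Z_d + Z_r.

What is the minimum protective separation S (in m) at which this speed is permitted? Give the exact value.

S_min = 2823/1000 m = 2.8230 m

braking lasts T_s = 1/(1/2) = 2.0000 s
reaction-phase robot travel = 1.0000·0.0600 = 0.0600 m
robot under decel: 1.0000²/(2·0.5000) = 1.0000 m
human over T_r+T_s: 0.8000·(0.0600+2.0000) = 1.6480 m
C+Z_d+Z_r = 0.0800+0.0300+0.0050 = 0.1150 m
S_min ≈ 0.0600+1.0000+1.6480+0.1150  ⇒  S_min = 2823/1000 m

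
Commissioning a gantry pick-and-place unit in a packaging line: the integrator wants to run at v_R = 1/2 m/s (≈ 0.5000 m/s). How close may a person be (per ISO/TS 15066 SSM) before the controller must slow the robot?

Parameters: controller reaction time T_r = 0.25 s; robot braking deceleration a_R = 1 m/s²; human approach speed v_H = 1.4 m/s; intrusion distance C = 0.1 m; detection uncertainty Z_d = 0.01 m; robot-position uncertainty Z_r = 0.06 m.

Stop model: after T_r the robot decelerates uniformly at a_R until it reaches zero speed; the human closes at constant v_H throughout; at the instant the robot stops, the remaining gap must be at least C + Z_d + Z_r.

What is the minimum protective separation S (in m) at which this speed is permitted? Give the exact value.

S_min = 147/100 m = 1.4700 m

stop time T_s = (1/2)/1 = 0.5000 s
robot in T_r: 0.5000·0.2500 = 0.1250 m
robot under decel: 0.5000²/(2·1.0000) = 0.1250 m
human closes 1.4000·0.7500 = 1.0500 m
C+Z_d+Z_r = 0.1000+0.0100+0.0600 = 0.1700 m
S_min ≈ 0.1250+0.1250+1.0500+0.1700  ⇒  S_min = 147/100 m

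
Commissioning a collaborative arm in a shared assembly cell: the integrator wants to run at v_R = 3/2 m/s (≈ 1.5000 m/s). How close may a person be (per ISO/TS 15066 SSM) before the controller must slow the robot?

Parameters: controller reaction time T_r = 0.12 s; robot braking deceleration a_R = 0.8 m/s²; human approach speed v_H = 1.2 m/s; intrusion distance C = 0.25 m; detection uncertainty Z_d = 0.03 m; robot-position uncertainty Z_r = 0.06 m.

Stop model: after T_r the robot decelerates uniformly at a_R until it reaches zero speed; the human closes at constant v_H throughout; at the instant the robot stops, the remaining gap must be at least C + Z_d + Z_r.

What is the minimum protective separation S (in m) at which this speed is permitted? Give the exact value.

S_min = 17281/4000 m = 4.3202 m

braking lasts T_s = (3/2)/(4/5) = 1.8750 s
reaction-phase robot travel = 1.5000·0.1200 = 0.1800 m
robot under decel: 1.5000²/(2·0.8000) = 1.4062 m
human over T_r+T_s: 1.2000·(0.1200+1.8750) = 2.3940 m
C+Z_d+Z_r = 0.2500+0.0300+0.0600 = 0.3400 m
S_min ≈ 0.1800+1.4062+2.3940+0.3400  ⇒  S_min = 17281/4000 m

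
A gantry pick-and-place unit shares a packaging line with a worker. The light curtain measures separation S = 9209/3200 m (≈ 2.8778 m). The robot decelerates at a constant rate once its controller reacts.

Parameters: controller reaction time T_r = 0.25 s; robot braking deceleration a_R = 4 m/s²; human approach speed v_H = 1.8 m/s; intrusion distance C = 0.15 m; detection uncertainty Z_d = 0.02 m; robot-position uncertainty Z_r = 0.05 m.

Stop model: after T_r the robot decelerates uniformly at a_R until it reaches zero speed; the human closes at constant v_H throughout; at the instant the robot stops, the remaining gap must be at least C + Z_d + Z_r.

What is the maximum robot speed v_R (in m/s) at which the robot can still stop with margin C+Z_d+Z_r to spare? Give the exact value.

collect terms ⇒ (1/8)·v_R² + (7/10)·v_R + (-1413/640) = 0
  disc = (7/10)² − 4·(1/8)·(-1413/640) = 10201/6400 ; √disc = 101/80
  v_R = (−(7/10) + 101/80) / (2·(1/8)) = 9/4 m/s
check:
T_s = v_R/a_R = (9/4)/4 = 0.5625 s
reaction-phase robot travel = 2.2500·0.2500 = 0.5625 m
robot under decel: 2.2500²/(2·4.0000) = 0.6328 m
human closes 1.8000·0.8125 = 1.4625 m
margins: 0.1500+0.0200+0.0500 = 0.2200 m
sum ≈ 0.5625+0.6328+1.4625+0.2200 ≈ 2.8778 m = S ✓

v_R_max = 9/4 m/s = 2.2500 m/s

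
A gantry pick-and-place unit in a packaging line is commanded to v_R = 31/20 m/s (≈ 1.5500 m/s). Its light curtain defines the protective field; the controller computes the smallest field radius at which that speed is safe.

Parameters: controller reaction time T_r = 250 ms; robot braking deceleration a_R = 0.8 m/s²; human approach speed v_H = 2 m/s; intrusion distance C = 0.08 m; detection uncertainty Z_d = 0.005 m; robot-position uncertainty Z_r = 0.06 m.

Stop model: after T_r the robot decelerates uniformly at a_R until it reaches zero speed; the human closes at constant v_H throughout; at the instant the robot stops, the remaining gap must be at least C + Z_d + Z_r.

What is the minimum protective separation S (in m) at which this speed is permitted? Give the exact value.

S_min = 20509/3200 m = 6.4091 m

stop time T_s = (31/20)/(4/5) = 1.9375 s
robot in T_r: 1.5500·0.2500 = 0.3875 m
robot under decel: 1.5500²/(2·0.8000) = 1.5016 m
person approaches 2.0000·(0.2500+1.9375) = 4.3750 m
residual clearance needed = 0.0800+0.0050+0.0600 = 0.1450 m
S_min ≈ 0.3875+1.5016+4.3750+0.1450  ⇒  S_min = 20509/3200 m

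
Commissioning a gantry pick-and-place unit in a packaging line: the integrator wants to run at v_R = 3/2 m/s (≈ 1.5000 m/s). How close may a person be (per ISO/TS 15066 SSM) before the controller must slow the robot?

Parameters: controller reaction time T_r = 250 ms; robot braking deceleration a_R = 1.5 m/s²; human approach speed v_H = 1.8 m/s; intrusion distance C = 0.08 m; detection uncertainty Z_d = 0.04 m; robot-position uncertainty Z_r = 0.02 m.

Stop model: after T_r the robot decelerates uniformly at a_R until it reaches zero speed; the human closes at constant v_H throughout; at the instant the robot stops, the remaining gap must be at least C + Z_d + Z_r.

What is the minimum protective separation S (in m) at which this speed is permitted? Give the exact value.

T_s = v_R/a_R = (3/2)/(3/2) = 1.0000 s
robot in T_r: 1.5000·0.2500 = 0.3750 m
robot covers 1.5000·1.0000 − ½·1.5000·1.0000² = 0.7500 m while stopping
human over T_r+T_s: 1.8000·(0.2500+1.0000) = 2.2500 m
C+Z_d+Z_r = 0.0800+0.0400+0.0200 = 0.1400 m
S_min ≈ 0.3750+0.7500+2.2500+0.1400  ⇒  S_min = 703/200 m

S_min = 703/200 m = 3.5150 m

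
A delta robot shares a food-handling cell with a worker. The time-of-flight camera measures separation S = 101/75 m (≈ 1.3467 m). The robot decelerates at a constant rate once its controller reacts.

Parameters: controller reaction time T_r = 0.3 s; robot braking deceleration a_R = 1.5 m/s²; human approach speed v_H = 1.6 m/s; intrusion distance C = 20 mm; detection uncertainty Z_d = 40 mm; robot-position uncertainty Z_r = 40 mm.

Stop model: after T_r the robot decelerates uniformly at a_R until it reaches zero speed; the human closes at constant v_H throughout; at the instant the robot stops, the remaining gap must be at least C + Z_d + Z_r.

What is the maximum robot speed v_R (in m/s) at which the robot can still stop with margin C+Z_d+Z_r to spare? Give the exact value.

collect terms ⇒ (1/3)·v_R² + (41/30)·v_R + (-23/30) = 0
  disc = (41/30)² − 4·(1/3)·(-23/30) = 289/100 ; √disc = 17/10
  v_R = (−(41/30) + 17/10) / (2·(1/3)) = 1/2 m/s
check:
stop time T_s = (1/2)/(3/2) = 0.3333 s
robot in T_r: 0.5000·0.3000 = 0.1500 m
robot under decel: 0.5000²/(2·1.5000) = 0.0833 m
person approaches 1.6000·(0.3000+0.3333) = 1.0133 m
residual clearance needed = 0.0200+0.0400+0.0400 = 0.1000 m
sum ≈ 0.1500+0.0833+1.0133+0.1000 ≈ 1.3467 m = S ✓

v_R_max = 1/2 m/s = 0.5000 m/s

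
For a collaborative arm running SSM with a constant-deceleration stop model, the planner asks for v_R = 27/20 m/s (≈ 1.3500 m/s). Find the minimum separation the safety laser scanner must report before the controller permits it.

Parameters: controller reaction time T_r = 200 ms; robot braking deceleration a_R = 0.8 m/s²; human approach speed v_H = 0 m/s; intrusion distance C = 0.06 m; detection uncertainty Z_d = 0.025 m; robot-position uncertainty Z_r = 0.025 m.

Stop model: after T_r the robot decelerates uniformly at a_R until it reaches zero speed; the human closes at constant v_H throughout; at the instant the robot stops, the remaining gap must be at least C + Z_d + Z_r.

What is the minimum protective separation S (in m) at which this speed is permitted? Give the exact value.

stop time T_s = (27/20)/(4/5) = 1.6875 s
robot in T_r: 1.3500·0.2000 = 0.2700 m
robot covers 1.3500·1.6875 − ½·0.8000·1.6875² = 1.1391 m while stopping
human closes 0.0000·1.8875 = 0.0000 m
margins: 0.0600+0.0250+0.0250 = 0.1100 m
S_min ≈ 0.2700+1.1391+0.0000+0.1100  ⇒  S_min = 4861/3200 m

S_min = 4861/3200 m = 1.5191 m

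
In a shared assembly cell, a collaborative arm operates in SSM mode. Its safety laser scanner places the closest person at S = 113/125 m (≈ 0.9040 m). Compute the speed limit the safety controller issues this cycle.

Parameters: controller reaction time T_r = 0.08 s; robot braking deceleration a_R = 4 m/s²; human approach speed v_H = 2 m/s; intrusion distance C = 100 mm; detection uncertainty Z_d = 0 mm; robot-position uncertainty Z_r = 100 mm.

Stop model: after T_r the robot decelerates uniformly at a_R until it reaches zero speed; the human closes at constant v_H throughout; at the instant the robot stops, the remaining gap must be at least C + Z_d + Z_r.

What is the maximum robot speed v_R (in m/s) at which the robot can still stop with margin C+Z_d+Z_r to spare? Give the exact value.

collect terms ⇒ (1/8)·v_R² + (29/50)·v_R + (-68/125) = 0
  disc = (29/50)² − 4·(1/8)·(-68/125) = 1521/2500 ; √disc = 39/50
  v_R = (−(29/50) + 39/50) / (2·(1/8)) = 4/5 m/s
check:
braking lasts T_s = (4/5)/4 = 0.2000 s
robot in T_r: 0.8000·0.0800 = 0.0640 m
robot covers 0.8000·0.2000 − ½·4.0000·0.2000² = 0.0800 m while stopping
human over T_r+T_s: 2.0000·(0.0800+0.2000) = 0.5600 m
residual clearance needed = 0.1000+0.0000+0.1000 = 0.2000 m
sum ≈ 0.0640+0.0800+0.5600+0.2000 ≈ 0.9040 m = S ✓

v_R_max = 4/5 m/s = 0.8000 m/s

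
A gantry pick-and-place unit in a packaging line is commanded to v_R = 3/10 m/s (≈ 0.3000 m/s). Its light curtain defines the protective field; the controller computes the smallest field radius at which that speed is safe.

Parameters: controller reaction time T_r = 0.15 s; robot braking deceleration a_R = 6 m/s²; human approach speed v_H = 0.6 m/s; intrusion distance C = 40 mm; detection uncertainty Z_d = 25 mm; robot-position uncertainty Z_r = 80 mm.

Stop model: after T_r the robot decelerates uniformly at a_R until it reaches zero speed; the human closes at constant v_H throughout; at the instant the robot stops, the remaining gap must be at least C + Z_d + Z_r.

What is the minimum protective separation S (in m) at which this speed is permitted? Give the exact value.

S_min = 127/400 m = 0.3175 m

stop time T_s = (3/10)/6 = 0.0500 s
reaction-phase robot travel = 0.3000·0.1500 = 0.0450 m
braking distance = 0.3000²/(2·6.0000) = 0.0075 m
human closes 0.6000·0.2000 = 0.1200 m
C+Z_d+Z_r = 0.0400+0.0250+0.0800 = 0.1450 m
S_min ≈ 0.0450+0.0075+0.1200+0.1450  ⇒  S_min = 127/400 m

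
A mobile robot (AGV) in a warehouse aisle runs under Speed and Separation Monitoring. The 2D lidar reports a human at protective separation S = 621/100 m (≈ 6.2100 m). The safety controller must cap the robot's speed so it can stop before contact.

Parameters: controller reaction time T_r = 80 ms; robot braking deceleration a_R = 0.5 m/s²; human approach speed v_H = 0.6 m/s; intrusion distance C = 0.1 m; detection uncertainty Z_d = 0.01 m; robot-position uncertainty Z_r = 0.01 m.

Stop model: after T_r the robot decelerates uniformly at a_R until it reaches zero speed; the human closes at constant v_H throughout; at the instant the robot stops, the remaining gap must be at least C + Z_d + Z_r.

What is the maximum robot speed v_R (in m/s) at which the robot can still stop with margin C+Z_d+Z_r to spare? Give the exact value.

collect terms ⇒ (1)·v_R² + (32/25)·v_R + (-3021/500) = 0
  disc = (32/25)² − 4·(1)·(-3021/500) = 16129/625 ; √disc = 127/25
  v_R = (−(32/25) + 127/25) / (2·(1)) = 19/10 m/s
check:
braking lasts T_s = (19/10)/(1/2) = 3.8000 s
robot in T_r: 1.9000·0.0800 = 0.1520 m
braking distance = 1.9000²/(2·0.5000) = 3.6100 m
human closes 0.6000·3.8800 = 2.3280 m
residual clearance needed = 0.1000+0.0100+0.0100 = 0.1200 m
sum ≈ 0.1520+3.6100+2.3280+0.1200 ≈ 6.2100 m = S ✓

v_R_max = 19/10 m/s = 1.9000 m/s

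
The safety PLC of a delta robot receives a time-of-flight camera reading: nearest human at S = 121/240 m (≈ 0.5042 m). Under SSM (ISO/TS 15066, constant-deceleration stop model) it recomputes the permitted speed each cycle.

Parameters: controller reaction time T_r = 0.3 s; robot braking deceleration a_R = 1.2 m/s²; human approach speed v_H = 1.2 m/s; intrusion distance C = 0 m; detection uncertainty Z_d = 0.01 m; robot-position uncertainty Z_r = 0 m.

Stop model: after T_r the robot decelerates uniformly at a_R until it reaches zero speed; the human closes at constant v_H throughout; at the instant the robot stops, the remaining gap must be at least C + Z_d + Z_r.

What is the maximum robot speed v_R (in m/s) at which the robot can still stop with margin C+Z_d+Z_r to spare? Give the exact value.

quadratic (5/12)·v² + (13/10)·v + (-161/1200) = 0
  disc = (13/10)² − 4·(5/12)·(-161/1200) = 6889/3600 ; √disc = 83/60
  v_R = (−(13/10) + 83/60) / (2·(5/12)) = 1/10 m/s
check:
T_s = v_R/a_R = (1/10)/(6/5) = 0.0833 s
reaction-phase robot travel = 0.1000·0.3000 = 0.0300 m
braking distance = 0.1000²/(2·1.2000) = 0.0042 m
human closes 1.2000·0.3833 = 0.4600 m
margins: 0.0000+0.0100+0.0000 = 0.0100 m
sum ≈ 0.0300+0.0042+0.4600+0.0100 ≈ 0.5042 m = S ✓

v_R_max = 1/10 m/s = 0.1000 m/s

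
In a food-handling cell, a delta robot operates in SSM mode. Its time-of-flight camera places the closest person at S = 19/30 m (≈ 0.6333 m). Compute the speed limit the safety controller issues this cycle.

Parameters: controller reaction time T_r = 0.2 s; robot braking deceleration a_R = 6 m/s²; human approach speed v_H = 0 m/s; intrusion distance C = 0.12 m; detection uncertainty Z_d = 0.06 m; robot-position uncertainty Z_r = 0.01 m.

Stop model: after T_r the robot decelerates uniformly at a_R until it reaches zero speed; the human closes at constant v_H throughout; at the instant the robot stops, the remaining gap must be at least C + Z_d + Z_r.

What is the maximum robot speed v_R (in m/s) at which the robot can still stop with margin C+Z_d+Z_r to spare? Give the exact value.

quadratic (1/12)·v² + (1/5)·v + (-133/300) = 0
  disc = (1/5)² − 4·(1/12)·(-133/300) = 169/900 ; √disc = 13/30
  v_R = (−(1/5) + 13/30) / (2·(1/12)) = 7/5 m/s
check:
T_s = v_R/a_R = (7/5)/6 = 0.2333 s
robot covers v_R·T_r = 1.4000·0.2000 = 0.2800 m before braking
robot covers 1.4000·0.2333 − ½·6.0000·0.2333² = 0.1633 m while stopping
human closes 0.0000·0.4333 = 0.0000 m
residual clearance needed = 0.1200+0.0600+0.0100 = 0.1900 m
sum ≈ 0.2800+0.1633+0.0000+0.1900 ≈ 0.6333 m = S ✓

v_R_max = 7/5 m/s = 1.4000 m/s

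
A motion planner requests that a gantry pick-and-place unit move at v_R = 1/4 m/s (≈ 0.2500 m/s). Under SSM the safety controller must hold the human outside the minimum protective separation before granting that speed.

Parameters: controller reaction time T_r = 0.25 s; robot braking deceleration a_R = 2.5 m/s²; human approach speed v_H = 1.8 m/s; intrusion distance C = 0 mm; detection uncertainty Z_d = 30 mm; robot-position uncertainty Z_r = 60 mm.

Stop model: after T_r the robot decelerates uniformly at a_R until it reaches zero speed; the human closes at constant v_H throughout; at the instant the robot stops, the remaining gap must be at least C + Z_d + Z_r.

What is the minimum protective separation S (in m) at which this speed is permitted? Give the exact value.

T_s = v_R/a_R = (1/4)/(5/2) = 0.1000 s
robot in T_r: 0.2500·0.2500 = 0.0625 m
braking distance = 0.2500²/(2·2.5000) = 0.0125 m
human over T_r+T_s: 1.8000·(0.2500+0.1000) = 0.6300 m
C+Z_d+Z_r = 0.0000+0.0300+0.0600 = 0.0900 m
S_min ≈ 0.0625+0.0125+0.6300+0.0900  ⇒  S_min = 159/200 m

S_min = 159/200 m = 0.7950 m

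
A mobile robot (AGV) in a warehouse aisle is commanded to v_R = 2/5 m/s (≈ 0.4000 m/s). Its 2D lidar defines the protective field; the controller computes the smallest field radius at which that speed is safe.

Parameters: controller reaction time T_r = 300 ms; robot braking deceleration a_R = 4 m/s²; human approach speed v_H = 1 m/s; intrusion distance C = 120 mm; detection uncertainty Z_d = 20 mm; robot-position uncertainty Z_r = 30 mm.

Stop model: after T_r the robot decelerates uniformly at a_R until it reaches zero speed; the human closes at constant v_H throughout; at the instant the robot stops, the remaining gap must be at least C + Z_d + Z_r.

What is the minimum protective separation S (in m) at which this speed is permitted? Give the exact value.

stop time T_s = (2/5)/4 = 0.1000 s
reaction-phase robot travel = 0.4000·0.3000 = 0.1200 m
robot under decel: 0.4000²/(2·4.0000) = 0.0200 m
human over T_r+T_s: 1.0000·(0.3000+0.1000) = 0.4000 m
residual clearance needed = 0.1200+0.0200+0.0300 = 0.1700 m
S_min ≈ 0.1200+0.0200+0.4000+0.1700  ⇒  S_min = 71/100 m

S_min = 71/100 m = 0.7100 m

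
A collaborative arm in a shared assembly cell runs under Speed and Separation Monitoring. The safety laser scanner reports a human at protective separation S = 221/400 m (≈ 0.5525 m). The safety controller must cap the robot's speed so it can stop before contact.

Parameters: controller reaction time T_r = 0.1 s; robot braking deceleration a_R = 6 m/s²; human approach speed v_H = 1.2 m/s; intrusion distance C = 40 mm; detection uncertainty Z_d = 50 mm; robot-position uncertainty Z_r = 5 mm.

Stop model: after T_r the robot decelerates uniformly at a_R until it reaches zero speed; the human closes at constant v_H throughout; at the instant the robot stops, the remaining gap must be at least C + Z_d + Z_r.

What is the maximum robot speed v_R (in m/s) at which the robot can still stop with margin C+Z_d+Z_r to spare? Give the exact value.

quadratic (1/12)·v² + (3/10)·v + (-27/80) = 0
  disc = (3/10)² − 4·(1/12)·(-27/80) = 81/400 ; √disc = 9/20
  v_R = (−(3/10) + 9/20) / (2·(1/12)) = 9/10 m/s
check:
braking lasts T_s = (9/10)/6 = 0.1500 s
reaction-phase robot travel = 0.9000·0.1000 = 0.0900 m
robot covers 0.9000·0.1500 − ½·6.0000·0.1500² = 0.0675 m while stopping
person approaches 1.2000·(0.1000+0.1500) = 0.3000 m
C+Z_d+Z_r = 0.0400+0.0500+0.0050 = 0.0950 m
sum ≈ 0.0900+0.0675+0.3000+0.0950 ≈ 0.5525 m = S ✓

v_R_max = 9/10 m/s = 0.9000 m/s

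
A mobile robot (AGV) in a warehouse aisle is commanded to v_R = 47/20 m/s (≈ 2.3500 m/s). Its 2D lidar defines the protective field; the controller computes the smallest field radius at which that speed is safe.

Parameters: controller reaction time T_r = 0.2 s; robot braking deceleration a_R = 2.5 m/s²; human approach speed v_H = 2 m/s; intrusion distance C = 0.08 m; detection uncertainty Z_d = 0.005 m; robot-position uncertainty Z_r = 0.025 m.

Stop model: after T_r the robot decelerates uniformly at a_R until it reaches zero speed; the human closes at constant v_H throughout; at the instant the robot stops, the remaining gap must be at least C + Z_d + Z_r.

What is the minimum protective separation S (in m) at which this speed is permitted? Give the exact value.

stop time T_s = (47/20)/(5/2) = 0.9400 s
reaction-phase robot travel = 2.3500·0.2000 = 0.4700 m
braking distance = 2.3500²/(2·2.5000) = 1.1045 m
person approaches 2.0000·(0.2000+0.9400) = 2.2800 m
margins: 0.0800+0.0050+0.0250 = 0.1100 m
S_min ≈ 0.4700+1.1045+2.2800+0.1100  ⇒  S_min = 7929/2000 m

S_min = 7929/2000 m = 3.9645 m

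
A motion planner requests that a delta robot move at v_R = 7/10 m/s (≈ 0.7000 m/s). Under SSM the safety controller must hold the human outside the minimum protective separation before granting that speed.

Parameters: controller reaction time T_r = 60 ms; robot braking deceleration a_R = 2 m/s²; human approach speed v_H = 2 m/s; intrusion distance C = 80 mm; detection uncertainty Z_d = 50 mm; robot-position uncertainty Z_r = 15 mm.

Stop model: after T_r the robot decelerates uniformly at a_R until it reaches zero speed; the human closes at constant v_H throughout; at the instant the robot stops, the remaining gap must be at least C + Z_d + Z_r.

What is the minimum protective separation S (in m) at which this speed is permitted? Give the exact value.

stop time T_s = (7/10)/2 = 0.3500 s
robot in T_r: 0.7000·0.0600 = 0.0420 m
robot under decel: 0.7000²/(2·2.0000) = 0.1225 m
human over T_r+T_s: 2.0000·(0.0600+0.3500) = 0.8200 m
margins: 0.0800+0.0500+0.0150 = 0.1450 m
S_min ≈ 0.0420+0.1225+0.8200+0.1450  ⇒  S_min = 2259/2000 m

S_min = 2259/2000 m = 1.1295 m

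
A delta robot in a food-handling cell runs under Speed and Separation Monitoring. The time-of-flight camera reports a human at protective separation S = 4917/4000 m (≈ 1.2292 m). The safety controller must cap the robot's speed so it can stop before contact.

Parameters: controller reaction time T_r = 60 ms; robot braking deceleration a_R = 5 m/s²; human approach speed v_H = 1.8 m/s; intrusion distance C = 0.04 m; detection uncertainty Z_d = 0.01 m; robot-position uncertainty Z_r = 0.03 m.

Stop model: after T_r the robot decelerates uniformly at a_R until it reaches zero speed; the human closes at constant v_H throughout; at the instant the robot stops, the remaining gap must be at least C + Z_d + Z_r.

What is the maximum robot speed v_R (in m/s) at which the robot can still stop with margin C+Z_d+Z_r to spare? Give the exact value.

at the boundary: (1/10)·v² + (21/50)·v + (-833/800) = 0
  disc = (21/50)² − 4·(1/10)·(-833/800) = 5929/10000 ; √disc = 77/100
  v_R = (−(21/50) + 77/100) / (2·(1/10)) = 7/4 m/s
check:
stop time T_s = (7/4)/5 = 0.3500 s
reaction-phase robot travel = 1.7500·0.0600 = 0.1050 m
robot covers 1.7500·0.3500 − ½·5.0000·0.3500² = 0.3063 m while stopping
human over T_r+T_s: 1.8000·(0.0600+0.3500) = 0.7380 m
C+Z_d+Z_r = 0.0400+0.0100+0.0300 = 0.0800 m
sum ≈ 0.1050+0.3063+0.7380+0.0800 ≈ 1.2292 m = S ✓

v_R_max = 7/4 m/s = 1.7500 m/s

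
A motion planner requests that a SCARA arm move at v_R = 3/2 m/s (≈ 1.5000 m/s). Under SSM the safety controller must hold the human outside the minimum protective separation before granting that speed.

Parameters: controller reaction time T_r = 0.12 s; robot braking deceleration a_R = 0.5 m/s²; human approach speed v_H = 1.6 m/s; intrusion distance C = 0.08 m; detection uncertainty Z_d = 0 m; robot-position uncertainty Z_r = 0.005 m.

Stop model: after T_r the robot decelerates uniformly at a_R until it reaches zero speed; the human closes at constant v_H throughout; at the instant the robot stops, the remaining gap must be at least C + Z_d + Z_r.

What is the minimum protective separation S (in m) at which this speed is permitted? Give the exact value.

S_min = 7507/1000 m = 7.5070 m

stop time T_s = (3/2)/(1/2) = 3.0000 s
robot covers v_R·T_r = 1.5000·0.1200 = 0.1800 m before braking
braking distance = 1.5000²/(2·0.5000) = 2.2500 m
person approaches 1.6000·(0.1200+3.0000) = 4.9920 m
margins: 0.0800+0.0000+0.0050 = 0.0850 m
S_min ≈ 0.1800+2.2500+4.9920+0.0850  ⇒  S_min = 7507/1000 m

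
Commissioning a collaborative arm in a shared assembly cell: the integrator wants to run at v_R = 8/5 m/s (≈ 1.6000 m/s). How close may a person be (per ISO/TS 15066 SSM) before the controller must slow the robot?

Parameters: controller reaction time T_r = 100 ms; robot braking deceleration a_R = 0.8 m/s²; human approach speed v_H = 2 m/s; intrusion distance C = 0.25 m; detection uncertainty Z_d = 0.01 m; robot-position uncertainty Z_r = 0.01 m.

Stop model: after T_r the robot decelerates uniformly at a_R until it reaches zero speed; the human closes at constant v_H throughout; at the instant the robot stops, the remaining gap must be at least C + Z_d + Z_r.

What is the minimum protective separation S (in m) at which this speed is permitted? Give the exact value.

S_min = 623/100 m = 6.2300 m

T_s = v_R/a_R = (8/5)/(4/5) = 2.0000 s
reaction-phase robot travel = 1.6000·0.1000 = 0.1600 m
robot covers 1.6000·2.0000 − ½·0.8000·2.0000² = 1.6000 m while stopping
human closes 2.0000·2.1000 = 4.2000 m
residual clearance needed = 0.2500+0.0100+0.0100 = 0.2700 m
S_min ≈ 0.1600+1.6000+4.2000+0.2700  ⇒  S_min = 623/100 m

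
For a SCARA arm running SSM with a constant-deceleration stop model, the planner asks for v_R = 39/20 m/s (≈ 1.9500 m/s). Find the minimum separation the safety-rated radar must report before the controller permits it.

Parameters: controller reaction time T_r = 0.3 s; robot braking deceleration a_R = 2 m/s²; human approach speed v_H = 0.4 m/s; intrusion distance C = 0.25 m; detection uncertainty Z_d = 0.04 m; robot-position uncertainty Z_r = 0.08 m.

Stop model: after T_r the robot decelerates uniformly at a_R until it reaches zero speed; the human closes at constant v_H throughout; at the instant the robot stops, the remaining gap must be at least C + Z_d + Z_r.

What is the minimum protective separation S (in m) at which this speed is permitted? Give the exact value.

T_s = v_R/a_R = (39/20)/2 = 0.9750 s
robot in T_r: 1.9500·0.3000 = 0.5850 m
robot under decel: 1.9500²/(2·2.0000) = 0.9506 m
human closes 0.4000·1.2750 = 0.5100 m
C+Z_d+Z_r = 0.2500+0.0400+0.0800 = 0.3700 m
S_min ≈ 0.5850+0.9506+0.5100+0.3700  ⇒  S_min = 773/320 m

S_min = 773/320 m = 2.4156 m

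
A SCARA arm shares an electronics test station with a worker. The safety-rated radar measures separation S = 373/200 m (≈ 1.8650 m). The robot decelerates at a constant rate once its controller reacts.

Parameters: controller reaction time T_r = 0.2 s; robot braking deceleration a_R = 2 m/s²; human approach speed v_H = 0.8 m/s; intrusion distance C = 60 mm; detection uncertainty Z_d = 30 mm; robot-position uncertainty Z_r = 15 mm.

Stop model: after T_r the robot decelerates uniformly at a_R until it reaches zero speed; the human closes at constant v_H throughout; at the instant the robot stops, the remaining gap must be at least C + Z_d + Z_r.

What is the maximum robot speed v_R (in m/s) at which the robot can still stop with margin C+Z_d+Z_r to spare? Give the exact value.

quadratic (1/4)·v² + (3/5)·v + (-8/5) = 0
  disc = (3/5)² − 4·(1/4)·(-8/5) = 49/25 ; √disc = 7/5
  v_R = (−(3/5) + 7/5) / (2·(1/4)) = 8/5 m/s
check:
stop time T_s = (8/5)/2 = 0.8000 s
robot in T_r: 1.6000·0.2000 = 0.3200 m
braking distance = 1.6000²/(2·2.0000) = 0.6400 m
person approaches 0.8000·(0.2000+0.8000) = 0.8000 m
C+Z_d+Z_r = 0.0600+0.0300+0.0150 = 0.1050 m
sum ≈ 0.3200+0.6400+0.8000+0.1050 ≈ 1.8650 m = S ✓

v_R_max = 8/5 m/s = 1.6000 m/s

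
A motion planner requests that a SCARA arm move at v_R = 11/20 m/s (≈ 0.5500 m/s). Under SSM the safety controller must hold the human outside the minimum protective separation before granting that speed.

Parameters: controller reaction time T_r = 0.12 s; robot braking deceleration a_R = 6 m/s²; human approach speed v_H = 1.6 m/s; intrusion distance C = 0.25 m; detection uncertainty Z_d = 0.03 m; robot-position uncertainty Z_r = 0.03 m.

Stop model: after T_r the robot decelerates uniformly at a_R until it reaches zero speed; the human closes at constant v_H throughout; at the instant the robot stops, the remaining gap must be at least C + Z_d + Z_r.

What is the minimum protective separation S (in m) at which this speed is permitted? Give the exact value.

T_s = v_R/a_R = (11/20)/6 = 0.0917 s
reaction-phase robot travel = 0.5500·0.1200 = 0.0660 m
robot under decel: 0.5500²/(2·6.0000) = 0.0252 m
human closes 1.6000·0.2117 = 0.3387 m
residual clearance needed = 0.2500+0.0300+0.0300 = 0.3100 m
S_min ≈ 0.0660+0.0252+0.3387+0.3100  ⇒  S_min = 5919/8000 m

S_min = 5919/8000 m = 0.7399 m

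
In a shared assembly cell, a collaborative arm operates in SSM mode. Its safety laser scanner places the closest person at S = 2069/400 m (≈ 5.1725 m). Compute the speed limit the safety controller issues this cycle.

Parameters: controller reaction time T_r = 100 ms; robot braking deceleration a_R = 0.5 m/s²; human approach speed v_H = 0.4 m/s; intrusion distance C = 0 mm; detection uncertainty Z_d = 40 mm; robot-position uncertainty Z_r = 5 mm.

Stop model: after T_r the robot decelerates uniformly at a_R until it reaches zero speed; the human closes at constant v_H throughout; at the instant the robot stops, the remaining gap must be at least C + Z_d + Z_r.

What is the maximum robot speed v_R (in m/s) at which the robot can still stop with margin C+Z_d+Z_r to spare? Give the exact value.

collect terms ⇒ (1)·v_R² + (9/10)·v_R + (-407/80) = 0
  disc = (9/10)² − 4·(1)·(-407/80) = 529/25 ; √disc = 23/5
  v_R = (−(9/10) + 23/5) / (2·(1)) = 37/20 m/s
check:
stop time T_s = (37/20)/(1/2) = 3.7000 s
robot covers v_R·T_r = 1.8500·0.1000 = 0.1850 m before braking
braking distance = 1.8500²/(2·0.5000) = 3.4225 m
human closes 0.4000·3.8000 = 1.5200 m
C+Z_d+Z_r = 0.0000+0.0400+0.0050 = 0.0450 m
sum ≈ 0.1850+3.4225+1.5200+0.0450 ≈ 5.1725 m = S ✓

v_R_max = 37/20 m/s = 1.8500 m/s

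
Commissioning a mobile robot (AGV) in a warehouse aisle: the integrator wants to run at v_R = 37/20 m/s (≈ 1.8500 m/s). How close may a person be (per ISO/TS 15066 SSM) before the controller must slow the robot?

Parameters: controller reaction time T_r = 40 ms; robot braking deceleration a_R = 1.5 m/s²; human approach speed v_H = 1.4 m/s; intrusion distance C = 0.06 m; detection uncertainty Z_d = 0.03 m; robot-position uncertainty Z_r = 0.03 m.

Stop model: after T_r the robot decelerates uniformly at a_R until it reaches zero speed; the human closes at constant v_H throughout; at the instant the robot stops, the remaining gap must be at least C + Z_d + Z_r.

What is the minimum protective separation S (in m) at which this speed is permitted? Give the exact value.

stop time T_s = (37/20)/(3/2) = 1.2333 s
robot in T_r: 1.8500·0.0400 = 0.0740 m
robot under decel: 1.8500²/(2·1.5000) = 1.1408 m
person approaches 1.4000·(0.0400+1.2333) = 1.7827 m
residual clearance needed = 0.0600+0.0300+0.0300 = 0.1200 m
S_min ≈ 0.0740+1.1408+1.7827+0.1200  ⇒  S_min = 1247/400 m

S_min = 1247/400 m = 3.1175 m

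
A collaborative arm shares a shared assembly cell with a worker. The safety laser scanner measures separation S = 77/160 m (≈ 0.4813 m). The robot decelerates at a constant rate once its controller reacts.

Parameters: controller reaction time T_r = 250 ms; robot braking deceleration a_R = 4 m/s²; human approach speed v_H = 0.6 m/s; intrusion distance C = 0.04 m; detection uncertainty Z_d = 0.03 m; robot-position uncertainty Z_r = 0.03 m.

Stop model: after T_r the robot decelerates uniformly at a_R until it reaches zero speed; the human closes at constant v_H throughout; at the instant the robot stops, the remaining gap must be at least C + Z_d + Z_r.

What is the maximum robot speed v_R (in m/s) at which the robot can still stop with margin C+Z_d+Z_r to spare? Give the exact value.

v_R_max = 1/2 m/s = 0.5000 m/s

at the boundary: (1/8)·v² + (2/5)·v + (-37/160) = 0
  disc = (2/5)² − 4·(1/8)·(-37/160) = 441/1600 ; √disc = 21/40
  v_R = (−(2/5) + 21/40) / (2·(1/8)) = 1/2 m/s
check:
stop time T_s = (1/2)/4 = 0.1250 s
reaction-phase robot travel = 0.5000·0.2500 = 0.1250 m
robot under decel: 0.5000²/(2·4.0000) = 0.0312 m
human over T_r+T_s: 0.6000·(0.2500+0.1250) = 0.2250 m
residual clearance needed = 0.0400+0.0300+0.0300 = 0.1000 m
sum ≈ 0.1250+0.0312+0.2250+0.1000 ≈ 0.4813 m = S ✓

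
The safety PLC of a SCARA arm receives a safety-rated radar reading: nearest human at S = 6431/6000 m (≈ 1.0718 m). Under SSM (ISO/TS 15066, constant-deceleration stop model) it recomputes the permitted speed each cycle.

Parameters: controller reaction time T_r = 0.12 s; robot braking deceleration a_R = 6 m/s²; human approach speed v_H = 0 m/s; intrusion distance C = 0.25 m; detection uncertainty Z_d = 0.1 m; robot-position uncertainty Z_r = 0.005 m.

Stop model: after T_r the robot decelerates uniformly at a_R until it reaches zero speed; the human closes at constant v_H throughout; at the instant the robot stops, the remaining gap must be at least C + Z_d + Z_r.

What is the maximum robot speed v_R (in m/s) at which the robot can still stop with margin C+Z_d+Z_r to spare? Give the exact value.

v_R_max = 23/10 m/s = 2.3000 m/s

collect terms ⇒ (1/12)·v_R² + (3/25)·v_R + (-4301/6000) = 0
  disc = (3/25)² − 4·(1/12)·(-4301/6000) = 22801/90000 ; √disc = 151/300
  v_R = (−(3/25) + 151/300) / (2·(1/12)) = 23/10 m/s
check:
T_s = v_R/a_R = (23/10)/6 = 0.3833 s
robot in T_r: 2.3000·0.1200 = 0.2760 m
robot covers 2.3000·0.3833 − ½·6.0000·0.3833² = 0.4408 m while stopping
human over T_r+T_s: 0.0000·(0.1200+0.3833) = 0.0000 m
residual clearance needed = 0.2500+0.1000+0.0050 = 0.3550 m
sum ≈ 0.2760+0.4408+0.0000+0.3550 ≈ 1.0718 m = S ✓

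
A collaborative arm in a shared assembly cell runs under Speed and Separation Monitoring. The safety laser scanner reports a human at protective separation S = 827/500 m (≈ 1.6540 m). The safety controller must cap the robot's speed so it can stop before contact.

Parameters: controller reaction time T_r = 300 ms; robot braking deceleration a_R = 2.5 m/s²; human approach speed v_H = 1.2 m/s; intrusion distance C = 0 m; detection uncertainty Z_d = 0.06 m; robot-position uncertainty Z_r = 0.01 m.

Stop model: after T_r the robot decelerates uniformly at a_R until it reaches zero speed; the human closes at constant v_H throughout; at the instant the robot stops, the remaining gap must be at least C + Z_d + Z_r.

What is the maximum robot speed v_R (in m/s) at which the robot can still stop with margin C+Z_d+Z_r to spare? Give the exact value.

v_R_max = 6/5 m/s = 1.2000 m/s

quadratic (1/5)·v² + (39/50)·v + (-153/125) = 0
  disc = (39/50)² − 4·(1/5)·(-153/125) = 3969/2500 ; √disc = 63/50
  v_R = (−(39/50) + 63/50) / (2·(1/5)) = 6/5 m/s
check:
braking lasts T_s = (6/5)/(5/2) = 0.4800 s
reaction-phase robot travel = 1.2000·0.3000 = 0.3600 m
braking distance = 1.2000²/(2·2.5000) = 0.2880 m
human closes 1.2000·0.7800 = 0.9360 m
residual clearance needed = 0.0000+0.0600+0.0100 = 0.0700 m
sum ≈ 0.3600+0.2880+0.9360+0.0700 ≈ 1.6540 m = S ✓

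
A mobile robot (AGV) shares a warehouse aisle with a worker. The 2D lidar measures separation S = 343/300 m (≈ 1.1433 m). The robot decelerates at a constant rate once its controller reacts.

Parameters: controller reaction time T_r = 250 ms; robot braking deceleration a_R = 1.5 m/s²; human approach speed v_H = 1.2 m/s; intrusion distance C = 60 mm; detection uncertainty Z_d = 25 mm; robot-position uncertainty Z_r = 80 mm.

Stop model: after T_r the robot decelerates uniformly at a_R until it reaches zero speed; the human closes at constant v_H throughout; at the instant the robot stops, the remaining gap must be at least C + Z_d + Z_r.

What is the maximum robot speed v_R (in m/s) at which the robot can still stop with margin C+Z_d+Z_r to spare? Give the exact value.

v_R_max = 11/20 m/s = 0.5500 m/s

at the boundary: (1/3)·v² + (21/20)·v + (-407/600) = 0
  disc = (21/20)² − 4·(1/3)·(-407/600) = 289/144 ; √disc = 17/12
  v_R = (−(21/20) + 17/12) / (2·(1/3)) = 11/20 m/s
check:
braking lasts T_s = (11/20)/(3/2) = 0.3667 s
robot covers v_R·T_r = 0.5500·0.2500 = 0.1375 m before braking
robot covers 0.5500·0.3667 − ½·1.5000·0.3667² = 0.1008 m while stopping
human over T_r+T_s: 1.2000·(0.2500+0.3667) = 0.7400 m
margins: 0.0600+0.0250+0.0800 = 0.1650 m
sum ≈ 0.1375+0.1008+0.7400+0.1650 ≈ 1.1433 m = S ✓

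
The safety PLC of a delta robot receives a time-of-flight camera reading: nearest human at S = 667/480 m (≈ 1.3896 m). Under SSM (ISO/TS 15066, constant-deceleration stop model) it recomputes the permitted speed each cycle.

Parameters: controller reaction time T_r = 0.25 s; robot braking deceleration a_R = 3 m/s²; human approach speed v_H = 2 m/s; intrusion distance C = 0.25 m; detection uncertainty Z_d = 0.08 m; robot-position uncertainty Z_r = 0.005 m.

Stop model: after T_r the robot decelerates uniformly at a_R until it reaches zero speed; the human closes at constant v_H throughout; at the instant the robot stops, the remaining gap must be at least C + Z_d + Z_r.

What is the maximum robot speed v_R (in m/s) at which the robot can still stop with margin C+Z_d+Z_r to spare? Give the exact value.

v_R_max = 11/20 m/s = 0.5500 m/s

collect terms ⇒ (1/6)·v_R² + (11/12)·v_R + (-1331/2400) = 0
  disc = (11/12)² − 4·(1/6)·(-1331/2400) = 121/100 ; √disc = 11/10
  v_R = (−(11/12) + 11/10) / (2·(1/6)) = 11/20 m/s
check:
braking lasts T_s = (11/20)/3 = 0.1833 s
reaction-phase robot travel = 0.5500·0.2500 = 0.1375 m
braking distance = 0.5500²/(2·3.0000) = 0.0504 m
human over T_r+T_s: 2.0000·(0.2500+0.1833) = 0.8667 m
residual clearance needed = 0.2500+0.0800+0.0050 = 0.3350 m
sum ≈ 0.1375+0.0504+0.8667+0.3350 ≈ 1.3896 m = S ✓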